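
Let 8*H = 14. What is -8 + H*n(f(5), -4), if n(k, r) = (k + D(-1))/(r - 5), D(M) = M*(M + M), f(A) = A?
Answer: -337/36 ≈ -9.3611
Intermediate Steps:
H = 7/4 (H = (⅛)*14 = 7/4 ≈ 1.7500)
D(M) = 2*M² (D(M) = M*(2*M) = 2*M²)
n(k, r) = (2 + k)/(-5 + r) (n(k, r) = (k + 2*(-1)²)/(r - 5) = (k + 2*1)/(-5 + r) = (k + 2)/(-5 + r) = (2 + k)/(-5 + r))
-8 + H*n(f(5), -4) = -8 + 7*((2 + 5)/(-5 - 4))/4 = -8 + 7*(7/(-9))/4 = -8 + 7*(-⅑*7)/4 = -8 + (7/4)*(-7/9) = -8 - 49/36 = -337/36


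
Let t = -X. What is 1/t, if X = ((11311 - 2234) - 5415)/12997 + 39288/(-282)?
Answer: 610859/84932242 ≈ 0.0071923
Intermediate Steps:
X = -84932242/610859 (X = (9077 - 5415)*(1/12997) + 39288*(-1/282) = 3662*(1/12997) - 6548/47 = 3662/12997 - 6548/47 = -84932242/610859 ≈ -139.04)
t = 84932242/610859 (t = -1*(-84932242/610859) = 84932242/610859 ≈ 139.04)
1/t = 1/(84932242/610859) = 610859/84932242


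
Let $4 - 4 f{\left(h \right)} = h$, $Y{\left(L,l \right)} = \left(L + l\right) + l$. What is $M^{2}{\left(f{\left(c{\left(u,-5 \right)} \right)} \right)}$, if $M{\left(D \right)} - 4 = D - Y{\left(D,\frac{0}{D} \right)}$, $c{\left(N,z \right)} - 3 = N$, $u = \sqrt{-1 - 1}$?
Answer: $16$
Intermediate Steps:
$u = i \sqrt{2}$ ($u = \sqrt{-2} = i \sqrt{2} \approx 1.4142 i$)
$Y{\left(L,l \right)} = L + 2 l$
$c{\left(N,z \right)} = 3 + N$
$f{\left(h \right)} = 1 - \frac{h}{4}$
$M{\left(D \right)} = 4$ ($M{\left(D \right)} = 4 + \left(D - \left(D + 2 \frac{0}{D}\right)\right) = 4 + \left(D - \left(D + 2 \cdot 0\right)\right) = 4 + \left(D - \left(D + 0\right)\right) = 4 + \left(D - D\right) = 4 + 0 = 4$)
$M^{2}{\left(f{\left(c{\left(u,-5 \right)} \right)} \right)} = 4^{2} = 16$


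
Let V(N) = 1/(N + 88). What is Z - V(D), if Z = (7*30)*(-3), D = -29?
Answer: -37171/59 ≈ -630.02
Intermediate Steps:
V(N) = 1/(88 + N)
Z = -630 (Z = 210*(-3) = -630)
Z - V(D) = -630 - 1/(88 - 29) = -630 - 1/59 = -37171/59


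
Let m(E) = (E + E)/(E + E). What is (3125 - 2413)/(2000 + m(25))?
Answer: 712/2001 ≈ 0.35582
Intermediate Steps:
m(E) = 1 (m(E) = (2*E)/((2*E)) = (2*E)*(1/(2*E)) = 1)
(3125 - 2413)/(2000 + m(25)) = (3125 - 2413)/(2000 + 1) = 712/2001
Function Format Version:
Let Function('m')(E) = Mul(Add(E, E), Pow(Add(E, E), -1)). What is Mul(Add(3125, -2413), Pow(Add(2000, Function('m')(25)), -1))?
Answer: Rational(712, 2001) ≈ 0.35582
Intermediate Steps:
Function('m')(E) = 1 (Function('m')(E) = Mul(Mul(2, E), Pow(Mul(2, E), -1)) = Mul(Mul(2, E), Mul(Rational(1, 2), Pow(E, -1))) = 1)
Mul(Add(3125, -2413), Pow(Add(2000, Function('m')(25)), -1)) = Mul(Add(3125, -2413), Pow(Add(2000, 1), -1)) = Mul(712, Pow(2001, -1)) = Mul(712, Rational(1, 2001)) = Rational(712, 2001)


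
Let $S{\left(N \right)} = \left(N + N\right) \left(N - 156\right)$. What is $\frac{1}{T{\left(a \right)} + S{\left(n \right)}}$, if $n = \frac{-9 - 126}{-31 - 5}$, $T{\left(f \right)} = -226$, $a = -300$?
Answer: $- \frac{8}{10943} \approx -0.00073106$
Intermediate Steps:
$n = \frac{15}{4}$ ($n = - \frac{135}{-36} = \left(-135\right) \left(- \frac{1}{36}\right) = \frac{15}{4} \approx 3.75$)
$S{\left(N \right)} = 2 N \left(-156 + N\right)$
$\frac{1}{T{\left(a \right)} + S{\left(n \right)}} = \frac{1}{-226 + 2 \cdot \frac{15}{4} \left(-156 + \frac{15}{4}\right)} = \frac{1}{-226 + 2 \cdot \frac{15}{4} \left(- \frac{609}{4}\right)} = \frac{1}{-226 - \frac{9135}{8}} = \frac{1}{- \frac{10943}{8}} = - \frac{8}{10943}$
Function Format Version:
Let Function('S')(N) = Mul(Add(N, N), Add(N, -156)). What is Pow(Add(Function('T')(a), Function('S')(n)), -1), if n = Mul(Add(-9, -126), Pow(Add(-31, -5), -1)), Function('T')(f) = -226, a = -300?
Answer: Rational(-8, 10943) ≈ -0.00073106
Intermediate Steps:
n = Rational(15, 4) (n = Mul(-135, Pow(-36, -1)) = Mul(-135, Rational(-1, 36)) = Rational(15, 4) ≈ 3.7500)
Function('S')(N) = Mul(2, N, Add(-156, N)) (Function('S')(N) = Mul(Mul(2, N), Add(-156, N)) = Mul(2, N, Add(-156, N)))
Pow(Add(Function('T')(a), Function('S')(n)), -1) = Pow(Add(-226, Mul(2, Rational(15, 4), Add(-156, Rational(15, 4)))), -1) = Pow(Add(-226, Mul(2, Rational(15, 4), Rational(-609, 4))), -1) = Pow(Add(-226, Rational(-9135, 8)), -1) = Pow(Rational(-10943, 8), -1) = Rational(-8, 10943)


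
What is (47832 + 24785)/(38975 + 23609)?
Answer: 72617/62584 ≈ 1.1603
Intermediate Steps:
(47832 + 24785)/(38975 + 23609) = 72617/62584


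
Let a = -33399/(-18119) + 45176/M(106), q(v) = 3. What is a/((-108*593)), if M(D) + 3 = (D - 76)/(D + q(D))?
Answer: 89211370393/344642731092 ≈ 0.25885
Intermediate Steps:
M(D) = -3 + (-76 + D)/(3 + D) (M(D) = -3 + (D - 76)/(D + 3) = -3 + (-76 + D)/(3 + D))
a = -89211370393/5381343 (a = -33399/(-18119) + 45176/(((-85 - 2*106)/(3 + 106))) = -33399*(-1/18119) + 45176/(((-85 - 212)/109)) = 33399/18119 + 45176/(((1/109)*(-297))) = 33399/18119 + 45176/(-297/109) = 33399/18119 + 45176*(-109/297) = 33399/18119 - 4924184/297 = -89211370393/5381343 ≈ -16578.)
a/((-108*593)) = -89211370393/(5381343*((-108*593))) = -89211370393/5381343/(-64044) = -89211370393/5381343*(-1/64044) = 89211370393/344642731092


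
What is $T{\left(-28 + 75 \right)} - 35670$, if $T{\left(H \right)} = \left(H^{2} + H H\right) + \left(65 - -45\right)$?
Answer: $-31142$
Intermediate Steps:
$T{\left(H \right)} = 110 + 2 H^{2}$ ($T{\left(H \right)} = \left(H^{2} + H^{2}\right) + \left(65 + 45\right) = 2 H^{2} + 110 = 110 + 2 H^{2}$)
$T{\left(-28 + 75 \right)} - 35670 = \left(110 + 2 \left(-28 + 75\right)^{2}\right) - 35670 = \left(110 + 2 \cdot 47^{2}\right) - 35670 = \left(110 + 2 \cdot 2209\right) - 35670 = \left(110 + 4418\right) - 35670 = 4528 - 35670 = -31142$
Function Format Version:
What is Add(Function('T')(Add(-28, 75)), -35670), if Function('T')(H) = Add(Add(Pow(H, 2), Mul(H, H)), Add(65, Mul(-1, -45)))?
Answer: -31142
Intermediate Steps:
Function('T')(H) = Add(110, Mul(2, Pow(H, 2))) (Function('T')(H) = Add(Add(Pow(H, 2), Pow(H, 2)), Add(65, 45)) = Add(Mul(2, Pow(H, 2)), 110) = Add(110, Mul(2, Pow(H, 2))))
Add(Function('T')(Add(-28, 75)), -35670) = Add(Add(110, Mul(2, Pow(Add(-28, 75), 2))), -35670) = Add(Add(110, Mul(2, Pow(47, 2))), -35670) = Add(Add(110, Mul(2, 2209)), -35670) = Add(Add(110, 4418), -35670) = Add(4528, -35670) = -31142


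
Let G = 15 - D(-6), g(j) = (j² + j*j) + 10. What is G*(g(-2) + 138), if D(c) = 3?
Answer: 1872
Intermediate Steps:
g(j) = 10 + 2*j² (g(j) = (j² + j²) + 10 = 2*j² + 10 = 10 + 2*j²)
G = 12 (G = 15 - 1*3 = 15 - 3 = 12)
G*(g(-2) + 138) = 12*((10 + 2*(-2)²) + 138) = 12*((10 + 2*4) + 138) = 12*((10 + 8) + 138) = 12*(18 + 138) = 12*156 = 1872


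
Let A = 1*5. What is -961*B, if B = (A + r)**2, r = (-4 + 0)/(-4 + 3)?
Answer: -77841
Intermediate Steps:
r = 4 (r = -4/(-1) = -4*(-1) = 4)
A = 5
B = 81 (B = (5 + 4)**2 = 9**2 = 81)
-961*B = -961*81 = -77841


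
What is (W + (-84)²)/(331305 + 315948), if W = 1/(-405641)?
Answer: 2862202895/262552354173 ≈ 0.010901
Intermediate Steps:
W = -1/405641 ≈ -2.4652e-6
(W + (-84)²)/(331305 + 315948) = (-1/405641 + (-84)²)/(331305 + 315948) = (-1/405641 + 7056)/647253 = (2862202895/405641)*(1/647253) = 2862202895/262552354173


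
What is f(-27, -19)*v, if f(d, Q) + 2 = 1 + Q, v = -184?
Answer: 3680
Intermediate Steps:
f(d, Q) = -1 + Q (f(d, Q) = -2 + (1 + Q) = -1 + Q)
f(-27, -19)*v = (-1 - 19)*(-184) = -20*(-184) = 3680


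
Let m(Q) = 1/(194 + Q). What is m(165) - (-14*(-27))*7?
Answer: -949913/359 ≈ -2646.0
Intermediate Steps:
m(165) - (-14*(-27))*7 = 1/(194 + 165) - (-14*(-27))*7 = 1/359 - 378*7 = 1/359 - 1*2646 = 1/359 - 2646 = -949913/359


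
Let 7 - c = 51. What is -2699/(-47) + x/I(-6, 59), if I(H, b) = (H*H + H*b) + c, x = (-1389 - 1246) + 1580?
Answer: 1026623/17014 ≈ 60.340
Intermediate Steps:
c = -44 (c = 7 - 1*51 = 7 - 51 = -44)
x = -1055 (x = -2635 + 1580 = -1055)
I(H, b) = -44 + H² + H*b (I(H, b) = (H*H + H*b) - 44 = (H² + H*b) - 44 = -44 + H² + H*b)
-2699/(-47) + x/I(-6, 59) = -2699/(-47) - 1055/(-44 + (-6)² - 6*59) = -2699*(-1/47) - 1055/(-44 + 36 - 354) = 2699/47 - 1055/(-362) = 2699/47 - 1055*(-1/362) = 2699/47 + 1055/362 = 1026623/17014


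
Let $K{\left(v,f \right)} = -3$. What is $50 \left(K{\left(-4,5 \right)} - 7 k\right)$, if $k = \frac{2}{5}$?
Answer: $-290$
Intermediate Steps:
$k = \frac{2}{5}$ ($k = 2 \cdot \frac{1}{5} = \frac{2}{5} \approx 0.4$)
$50 \left(K{\left(-4,5 \right)} - 7 k\right) = 50 \left(-3 - \frac{14}{5}\right) = 50 \left(- \frac{29}{5}\right) = -290$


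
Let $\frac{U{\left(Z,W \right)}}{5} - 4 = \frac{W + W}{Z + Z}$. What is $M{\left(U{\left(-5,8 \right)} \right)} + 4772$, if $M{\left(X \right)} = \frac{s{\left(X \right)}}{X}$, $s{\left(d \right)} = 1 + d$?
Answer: $\frac{57277}{12} \approx 4773.1$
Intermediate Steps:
$U{\left(Z,W \right)} = 20 + \frac{5 W}{Z}$ ($U{\left(Z,W \right)} = 20 + 5 \frac{W + W}{Z + Z} = 20 + 5 \frac{2 W}{2 Z} = 20 + 5 \cdot 2 W \frac{1}{2 Z} = 20 + 5 \frac{W}{Z} = 20 + \frac{5 W}{Z}$)
$M{\left(X \right)} = \frac{1 + X}{X}$
$M{\left(U{\left(-5,8 \right)} \right)} + 4772 = \frac{1 + \left(20 + 5 \cdot 8 \frac{1}{-5}\right)}{20 + 5 \cdot 8 \frac{1}{-5}} + 4772 = \frac{1 + \left(20 + 5 \cdot 8 \left(- \frac{1}{5}\right)\right)}{20 + 5 \cdot 8 \left(- \frac{1}{5}\right)} + 4772 = \frac{1 + \left(20 - 8\right)}{20 - 8} + 4772 = \frac{1 + 12}{12} + 4772 = \frac{1}{12} \cdot 13 + 4772 = \frac{13}{12} + 4772 = \frac{57277}{12}$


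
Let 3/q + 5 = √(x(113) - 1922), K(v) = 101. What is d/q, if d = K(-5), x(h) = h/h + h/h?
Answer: -505/3 + 808*I*√30/3 ≈ -168.33 + 1475.2*I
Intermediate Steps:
x(h) = 2 (x(h) = 1 + 1 = 2)
d = 101
q = 3/(-5 + 8*I*√30) (q = 3/(-5 + √(2 - 1922)) = 3/(-5 + √(-1920)) = 3/(-5 + 8*I*√30) ≈ -0.0077121 - 0.067585*I)
d/q = 101/(-3/389 - 24*I*√30/1945)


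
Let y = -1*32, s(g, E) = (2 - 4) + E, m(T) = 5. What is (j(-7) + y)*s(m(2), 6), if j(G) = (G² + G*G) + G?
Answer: 236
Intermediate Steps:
s(g, E) = -2 + E
y = -32
j(G) = G + 2*G² (j(G) = (G² + G²) + G = 2*G² + G = G + 2*G²)
(j(-7) + y)*s(m(2), 6) = (-7*(1 + 2*(-7)) - 32)*(-2 + 6) = (-7*(1 - 14) - 32)*4 = (-7*(-13) - 32)*4 = (91 - 32)*4 = 59*4 = 236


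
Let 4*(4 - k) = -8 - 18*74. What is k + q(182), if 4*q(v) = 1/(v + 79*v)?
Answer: 19743361/58240 ≈ 339.00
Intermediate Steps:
q(v) = 1/(320*v) (q(v) = 1/(4*(v + 79*v)) = 1/(4*((80*v))) = (1/(80*v))/4 = 1/(320*v))
k = 339 (k = 4 - (-8 - 18*74)/4 = 4 - (-8 - 1332)/4 = 4 - ¼*(-1340) = 4 + 335 = 339)
k + q(182) = 339 + (1/320)/182 = 339 + (1/320)*(1/182) = 339 + 1/58240 = 19743361/58240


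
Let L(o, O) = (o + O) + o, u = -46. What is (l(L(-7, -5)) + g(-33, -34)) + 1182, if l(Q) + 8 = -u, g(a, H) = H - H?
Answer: 1220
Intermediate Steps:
g(a, H) = 0
L(o, O) = O + 2*o (L(o, O) = (O + o) + o = O + 2*o)
l(Q) = 38 (l(Q) = -8 - 1*(-46) = -8 + 46 = 38)
(l(L(-7, -5)) + g(-33, -34)) + 1182 = (38 + 0) + 1182 = 38 + 1182 = 1220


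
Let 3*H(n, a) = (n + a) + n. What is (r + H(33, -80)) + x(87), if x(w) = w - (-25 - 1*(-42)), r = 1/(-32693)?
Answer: 6407825/98079 ≈ 65.333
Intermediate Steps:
r = -1/32693 ≈ -3.0588e-5
x(w) = -17 + w (x(w) = w - (-25 + 42) = w - 1*17 = w - 17 = -17 + w)
H(n, a) = a/3 + 2*n/3 (H(n, a) = ((n + a) + n)/3 = ((a + n) + n)/3 = (a + 2*n)/3 = a/3 + 2*n/3)
(r + H(33, -80)) + x(87) = (-1/32693 + ((⅓)*(-80) + (⅔)*33)) + (-17 + 87) = (-1/32693 + (-80/3 + 22)) + 70 = (-1/32693 - 14/3) + 70 = -457705/98079 + 70 = 6407825/98079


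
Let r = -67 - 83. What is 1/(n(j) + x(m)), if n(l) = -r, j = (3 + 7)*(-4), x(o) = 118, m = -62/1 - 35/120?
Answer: 1/268 ≈ 0.0037313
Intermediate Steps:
r = -150
m = -1495/24 (m = -62*1 - 35*1/120 = -62 - 7/24 = -1495/24 ≈ -62.292)
j = -40 (j = 10*(-4) = -40)
n(l) = 150 (n(l) = -1*(-150) = 150)
1/(n(j) + x(m)) = 1/(150 + 118) = 1/268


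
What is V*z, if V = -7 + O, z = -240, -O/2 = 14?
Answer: 8400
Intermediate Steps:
O = -28 (O = -2*14 = -28)
V = -35 (V = -7 - 28 = -35)
V*z = -35*(-240) = 8400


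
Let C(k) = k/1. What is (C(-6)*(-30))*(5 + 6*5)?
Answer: 6300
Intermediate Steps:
C(k) = k (C(k) = k*1 = k)
(C(-6)*(-30))*(5 + 6*5) = (-6*(-30))*(5 + 6*5) = 180*(5 + 30) = 180*35 = 6300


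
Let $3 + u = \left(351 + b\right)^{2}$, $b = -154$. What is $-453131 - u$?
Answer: $-491937$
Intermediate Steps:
$u = 38806$ ($u = -3 + \left(351 - 154\right)^{2} = -3 + 197^{2} = -3 + 38809 = 38806$)
$-453131 - u = -453131 - 38806 = -491937$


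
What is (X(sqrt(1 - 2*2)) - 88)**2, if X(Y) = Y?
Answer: (88 - I*sqrt(3))**2 ≈ 7741.0 - 304.84*I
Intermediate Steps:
(X(sqrt(1 - 2*2)) - 88)**2 = (sqrt(1 - 2*2) - 88)**2 = (sqrt(1 - 4) - 88)**2 = (sqrt(-3) - 88)**2 = (I*sqrt(3) - 88)**2 = (-88 + I*sqrt(3))**2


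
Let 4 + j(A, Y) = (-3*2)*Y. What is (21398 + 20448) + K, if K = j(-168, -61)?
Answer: 42208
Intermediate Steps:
j(A, Y) = -4 - 6*Y (j(A, Y) = -4 + (-3*2)*Y = -4 - 6*Y)
K = 362 (K = -4 - 6*(-61) = -4 + 366 = 362)
(21398 + 20448) + K = (21398 + 20448) + 362 = 41846 + 362 = 42208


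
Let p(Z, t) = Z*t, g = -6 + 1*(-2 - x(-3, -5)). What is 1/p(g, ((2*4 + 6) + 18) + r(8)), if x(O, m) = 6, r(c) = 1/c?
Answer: -4/1799 ≈ -0.0022235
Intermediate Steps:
g = -14 (g = -6 + 1*(-2 - 1*6) = -6 + 1*(-2 - 6) = -6 + 1*(-8) = -6 - 8 = -14)
1/p(g, ((2*4 + 6) + 18) + r(8)) = 1/(-14*(((2*4 + 6) + 18) + 1/8)) = 1/(-14*(((8 + 6) + 18) + ⅛)) = 1/(-14*((14 + 18) + ⅛)) = 1/(-14*(32 + ⅛)) = 1/(-14*257/8) = 1/(-1799/4) = -4/1799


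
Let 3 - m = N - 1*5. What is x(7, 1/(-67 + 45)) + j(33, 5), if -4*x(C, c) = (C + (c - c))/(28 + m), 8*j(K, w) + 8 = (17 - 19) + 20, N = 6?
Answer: 143/120 ≈ 1.1917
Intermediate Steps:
j(K, w) = 5/4 (j(K, w) = -1 + ((17 - 19) + 20)/8 = -1 + (-2 + 20)/8 = -1 + (⅛)*18 = -1 + 9/4 = 5/4)
m = 2 (m = 3 - (6 - 1*5) = 3 - (6 - 5) = 3 - 1*1 = 3 - 1 = 2)
x(C, c) = -C/120 (x(C, c) = -(C + (c - c))/(4*(28 + 2)) = -(C + 0)/(4*30) = -C/(4*30) = -C/120)
x(7, 1/(-67 + 45)) + j(33, 5) = -1/120*7 + 5/4 = -7/120 + 5/4 = 143/120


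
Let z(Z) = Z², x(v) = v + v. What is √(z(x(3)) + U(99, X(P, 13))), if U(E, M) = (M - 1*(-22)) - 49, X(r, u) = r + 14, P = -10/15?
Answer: √201/3 ≈ 4.7258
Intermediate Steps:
P = -⅔ (P = -10*1/15 = -⅔ ≈ -0.66667)
X(r, u) = 14 + r
x(v) = 2*v
U(E, M) = -27 + M (U(E, M) = (M + 22) - 49 = (22 + M) - 49 = -27 + M)
√(z(x(3)) + U(99, X(P, 13))) = √((2*3)² + (-27 + (14 - ⅔))) = √(6² + (-27 + 40/3)) = √(36 - 41/3) = √(67/3) = √201/3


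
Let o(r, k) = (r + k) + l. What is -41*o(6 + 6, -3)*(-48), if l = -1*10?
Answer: -1968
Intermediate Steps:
l = -10
o(r, k) = -10 + k + r (o(r, k) = (r + k) - 10 = (k + r) - 10 = -10 + k + r)
-41*o(6 + 6, -3)*(-48) = -41*(-10 - 3 + (6 + 6))*(-48) = -41*(-10 - 3 + 12)*(-48) = -41*(-1)*(-48) = 41*(-48) = -1968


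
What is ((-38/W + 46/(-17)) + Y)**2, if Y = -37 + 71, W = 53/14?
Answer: 366799104/811801 ≈ 451.83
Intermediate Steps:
W = 53/14 (W = 53*(1/14) = 53/14 ≈ 3.7857)
Y = 34
((-38/W + 46/(-17)) + Y)**2 = ((-38/53/14 + 46/(-17)) + 34)**2 = ((-38*14/53 + 46*(-1/17)) + 34)**2 = ((-532/53 - 46/17) + 34)**2 = (-11482/901 + 34)**2 = (19152/901)**2 = 366799104/811801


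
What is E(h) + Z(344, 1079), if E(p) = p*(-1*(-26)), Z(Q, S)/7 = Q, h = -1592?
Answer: -38984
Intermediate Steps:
Z(Q, S) = 7*Q
E(p) = 26*p (E(p) = p*26 = 26*p)
E(h) + Z(344, 1079) = 26*(-1592) + 7*344 = -41392 + 2408 = -38984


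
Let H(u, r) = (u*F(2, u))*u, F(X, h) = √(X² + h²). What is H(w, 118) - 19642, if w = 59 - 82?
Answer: -19642 + 529*√533 ≈ -7429.1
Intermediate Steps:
w = -23
H(u, r) = u²*√(4 + u²) (H(u, r) = (u*√(2² + u²))*u = (u*√(4 + u²))*u = u²*√(4 + u²))
H(w, 118) - 19642 = (-23)²*√(4 + (-23)²) - 19642 = 529*√(4 + 529) - 19642 = 529*√533 - 19642 = -19642 + 529*√533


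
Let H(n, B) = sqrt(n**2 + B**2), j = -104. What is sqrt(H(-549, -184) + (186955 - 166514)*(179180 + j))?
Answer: sqrt(3660492516 + sqrt(335257)) ≈ 60502.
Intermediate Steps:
H(n, B) = sqrt(B**2 + n**2)
sqrt(H(-549, -184) + (186955 - 166514)*(179180 + j)) = sqrt(sqrt((-184)**2 + (-549)**2) + (186955 - 166514)*(179180 - 104)) = sqrt(sqrt(33856 + 301401) + 20441*179076) = sqrt(sqrt(335257) + 3660492516) = sqrt(3660492516 + sqrt(335257))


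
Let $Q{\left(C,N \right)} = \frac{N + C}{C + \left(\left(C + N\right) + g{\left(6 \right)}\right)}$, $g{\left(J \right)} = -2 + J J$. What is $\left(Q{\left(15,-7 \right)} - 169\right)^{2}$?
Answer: $\frac{92640625}{3249} \approx 28514.0$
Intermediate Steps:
$g{\left(J \right)} = -2 + J^{2}$
$Q{\left(C,N \right)} = \frac{C + N}{34 + N + 2 C}$ ($Q{\left(C,N \right)} = \frac{N + C}{C - \left(2 - 36 - C - N\right)} = \frac{C + N}{C + \left(\left(C + N\right) + \left(-2 + 36\right)\right)} = \frac{C + N}{C + \left(\left(C + N\right) + 34\right)} = \frac{C + N}{C + \left(34 + C + N\right)} = \frac{C + N}{34 + N + 2 C}$)
$\left(Q{\left(15,-7 \right)} - 169\right)^{2} = \left(\frac{15 - 7}{34 - 7 + 2 \cdot 15} - 169\right)^{2} = \left(\frac{1}{34 - 7 + 30} \cdot 8 - 169\right)^{2} = \left(\frac{1}{57} \cdot 8 - 169\right)^{2} = \left(\frac{8}{57} - 169\right)^{2} = \left(- \frac{9625}{57}\right)^{2} = \frac{92640625}{3249}$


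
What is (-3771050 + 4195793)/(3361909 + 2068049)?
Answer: 141581/1809986 ≈ 0.078222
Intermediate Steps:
(-3771050 + 4195793)/(3361909 + 2068049) = 424743/5429958 = 424743*(1/5429958) = 141581/1809986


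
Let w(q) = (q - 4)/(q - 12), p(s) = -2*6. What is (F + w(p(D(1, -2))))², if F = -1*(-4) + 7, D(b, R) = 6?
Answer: 1225/9 ≈ 136.11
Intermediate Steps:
p(s) = -12 (p(s) = -1*12 = -12)
w(q) = (-4 + q)/(-12 + q)
F = 11 (F = 4 + 7 = 11)
(F + w(p(D(1, -2))))² = (11 + (-4 - 12)/(-12 - 12))² = (11 - 16/(-24))² = (11 - 1/24*(-16))² = (11 + ⅔)² = (35/3)² = 1225/9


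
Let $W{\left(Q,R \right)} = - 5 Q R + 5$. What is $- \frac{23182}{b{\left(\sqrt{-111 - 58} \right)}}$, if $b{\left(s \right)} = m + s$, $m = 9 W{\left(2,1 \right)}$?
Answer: $\frac{521595}{1097} + \frac{150683 i}{1097} \approx 475.47 + 137.36 i$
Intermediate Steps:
$W{\left(Q,R \right)} = 5 - 5 Q R$ ($W{\left(Q,R \right)} = - 5 Q R + 5 = 5 - 5 Q R$)
$m = -45$ ($m = 9 \left(5 - 10 \cdot 1\right) = 9 \left(5 - 10\right) = 9 \left(-5\right) = -45$)
$b{\left(s \right)} = -45 + s$
$- \frac{23182}{b{\left(\sqrt{-111 - 58} \right)}} = - \frac{23182}{-45 + \sqrt{-111 - 58}} = - \frac{23182}{-45 + \sqrt{-169}} = - \frac{23182}{-45 + 13 i} = - 23182 \frac{-45 - 13 i}{2194} = - \frac{11591 \left(-45 - 13 i\right)}{1097}$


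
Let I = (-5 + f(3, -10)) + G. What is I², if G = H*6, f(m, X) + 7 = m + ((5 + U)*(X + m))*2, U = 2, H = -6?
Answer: 20449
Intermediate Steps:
f(m, X) = -7 + 14*X + 15*m (f(m, X) = -7 + (m + ((5 + 2)*(X + m))*2) = -7 + (m + (7*(X + m))*2) = -7 + (m + (7*X + 7*m)*2) = -7 + (m + (14*X + 14*m)) = -7 + (14*X + 15*m) = -7 + 14*X + 15*m)
G = -36 (G = -6*6 = -36)
I = -143 (I = (-5 + (-7 + 14*(-10) + 15*3)) - 36 = (-5 + (-7 - 140 + 45)) - 36 = (-5 - 102) - 36 = -107 - 36 = -143)
I² = (-143)² = 20449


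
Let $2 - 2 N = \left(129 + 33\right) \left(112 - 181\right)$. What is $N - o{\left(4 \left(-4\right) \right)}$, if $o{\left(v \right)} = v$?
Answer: $5606$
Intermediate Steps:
$N = 5590$ ($N = 1 - \frac{\left(129 + 33\right) \left(112 - 181\right)}{2} = 1 - \frac{162 \left(-69\right)}{2} = 1 - -5589 = 1 + 5589 = 5590$)
$N - o{\left(4 \left(-4\right) \right)} = 5590 - 4 \left(-4\right) = 5590 - -16 = 5590 + 16 = 5606$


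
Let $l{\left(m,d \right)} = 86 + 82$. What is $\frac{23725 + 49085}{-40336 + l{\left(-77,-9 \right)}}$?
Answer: $- \frac{36405}{20084} \approx -1.8126$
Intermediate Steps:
$l{\left(m,d \right)} = 168$
$\frac{23725 + 49085}{-40336 + l{\left(-77,-9 \right)}} = \frac{23725 + 49085}{-40336 + 168} = \frac{72810}{-40168} = 72810 \left(- \frac{1}{40168}\right) = - \frac{36405}{20084}$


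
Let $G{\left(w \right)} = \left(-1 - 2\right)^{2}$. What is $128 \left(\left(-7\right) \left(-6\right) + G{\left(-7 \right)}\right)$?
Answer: $6528$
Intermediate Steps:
$G{\left(w \right)} = 9$ ($G{\left(w \right)} = \left(-3\right)^{2} = 9$)
$128 \left(\left(-7\right) \left(-6\right) + G{\left(-7 \right)}\right) = 128 \left(\left(-7\right) \left(-6\right) + 9\right) = 128 \left(42 + 9\right) = 128 \cdot 51 = 6528$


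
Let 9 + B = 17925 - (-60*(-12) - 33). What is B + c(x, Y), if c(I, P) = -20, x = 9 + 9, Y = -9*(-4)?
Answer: 17209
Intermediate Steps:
Y = 36
x = 18
B = 17229 (B = -9 + (17925 - (-60*(-12) - 33)) = -9 + (17925 - (720 - 33)) = -9 + (17925 - 1*687) = -9 + (17925 - 687) = -9 + 17238 = 17229)
B + c(x, Y) = 17229 - 20 = 17209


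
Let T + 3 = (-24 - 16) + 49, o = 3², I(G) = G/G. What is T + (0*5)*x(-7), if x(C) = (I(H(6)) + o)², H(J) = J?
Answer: 6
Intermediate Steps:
I(G) = 1
o = 9
T = 6 (T = -3 + ((-24 - 16) + 49) = -3 + (-40 + 49) = -3 + 9 = 6)
x(C) = 100 (x(C) = (1 + 9)² = 10² = 100)
T + (0*5)*x(-7) = 6 + (0*5)*100 = 6 + 0*100 = 6 + 0 = 6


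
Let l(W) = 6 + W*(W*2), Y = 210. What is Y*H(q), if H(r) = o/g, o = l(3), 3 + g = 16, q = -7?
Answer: 5040/13 ≈ 387.69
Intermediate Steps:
l(W) = 6 + 2*W**2 (l(W) = 6 + W*(2*W) = 6 + 2*W**2)
g = 13 (g = -3 + 16 = 13)
o = 24 (o = 6 + 2*3**2 = 6 + 2*9 = 6 + 18 = 24)
H(r) = 24/13
Y*H(q) = 210*(24/13) = 5040/13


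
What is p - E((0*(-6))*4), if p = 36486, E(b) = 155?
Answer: 36331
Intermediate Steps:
p - E((0*(-6))*4) = 36486 - 1*155 = 36486 - 155 = 36331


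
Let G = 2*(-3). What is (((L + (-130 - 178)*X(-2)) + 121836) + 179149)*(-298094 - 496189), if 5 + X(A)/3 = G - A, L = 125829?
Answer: -345616361790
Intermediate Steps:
G = -6
X(A) = -33 - 3*A (X(A) = -15 + 3*(-6 - A) = -15 + (-18 - 3*A) = -33 - 3*A)
(((L + (-130 - 178)*X(-2)) + 121836) + 179149)*(-298094 - 496189) = (((125829 + (-130 - 178)*(-33 - 3*(-2))) + 121836) + 179149)*(-298094 - 496189) = (((125829 - 308*(-33 + 6)) + 121836) + 179149)*(-794283) = (((125829 - 308*(-27)) + 121836) + 179149)*(-794283) = (((125829 + 8316) + 121836) + 179149)*(-794283) = ((134145 + 121836) + 179149)*(-794283) = (255981 + 179149)*(-794283) = 435130*(-794283) = -345616361790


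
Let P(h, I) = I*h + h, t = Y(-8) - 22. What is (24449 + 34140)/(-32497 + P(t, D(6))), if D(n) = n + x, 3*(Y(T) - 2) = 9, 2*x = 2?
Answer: -58589/32633 ≈ -1.7954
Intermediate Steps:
x = 1 (x = (1/2)*2 = 1)
Y(T) = 5 (Y(T) = 2 + (1/3)*9 = 2 + 3 = 5)
t = -17 (t = 5 - 22 = -17)
D(n) = 1 + n (D(n) = n + 1 = 1 + n)
P(h, I) = h + I*h
(24449 + 34140)/(-32497 + P(t, D(6))) = (24449 + 34140)/(-32497 - 17*(1 + (1 + 6))) = 58589/(-32497 - 17*(1 + 7)) = 58589/(-32497 - 17*8) = 58589/(-32497 - 136) = 58589/(-32633) = 58589*(-1/32633) = -58589/32633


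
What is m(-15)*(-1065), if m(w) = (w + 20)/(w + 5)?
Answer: 1065/2 ≈ 532.50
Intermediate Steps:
m(w) = (20 + w)/(5 + w)
m(-15)*(-1065) = ((20 - 15)/(5 - 15))*(-1065) = (5/(-10))*(-1065) = -1/10*5*(-1065) = -1/2*(-1065) = 1065/2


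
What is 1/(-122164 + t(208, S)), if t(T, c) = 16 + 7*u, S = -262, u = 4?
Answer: -1/122120 ≈ -8.1887e-6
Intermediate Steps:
t(T, c) = 44 (t(T, c) = 16 + 7*4 = 16 + 28 = 44)
1/(-122164 + t(208, S)) = 1/(-122164 + 44) = 1/(-122120) = -1/122120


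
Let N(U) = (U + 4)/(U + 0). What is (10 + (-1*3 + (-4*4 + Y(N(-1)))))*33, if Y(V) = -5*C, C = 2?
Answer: -627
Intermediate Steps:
N(U) = (4 + U)/U
Y(V) = -10 (Y(V) = -5*2 = -10)
(10 + (-1*3 + (-4*4 + Y(N(-1)))))*33 = (10 + (-1*3 + (-4*4 - 10)))*33 = (10 + (-3 + (-16 - 10)))*33 = (10 + (-3 - 26))*33 = (10 - 29)*33 = -19*33 = -627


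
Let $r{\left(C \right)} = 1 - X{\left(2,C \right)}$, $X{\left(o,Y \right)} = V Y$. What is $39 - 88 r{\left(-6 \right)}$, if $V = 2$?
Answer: $-1105$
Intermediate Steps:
$X{\left(o,Y \right)} = 2 Y$
$r{\left(C \right)} = 1 - 2 C$
$39 - 88 r{\left(-6 \right)} = 39 - 88 \left(1 - -12\right) = 39 - 88 \left(1 + 12\right) = 39 - 1144 = -1105$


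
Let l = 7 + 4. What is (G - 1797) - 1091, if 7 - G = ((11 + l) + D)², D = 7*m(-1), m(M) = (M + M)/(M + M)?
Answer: -3722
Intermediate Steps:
l = 11
m(M) = 1 (m(M) = (2*M)/((2*M)) = (2*M)*(1/(2*M)) = 1)
D = 7 (D = 7*1 = 7)
G = -834 (G = 7 - ((11 + 11) + 7)² = 7 - (22 + 7)² = 7 - 1*29² = 7 - 1*841 = 7 - 841 = -834)
(G - 1797) - 1091 = (-834 - 1797) - 1091 = -2631 - 1091 = -3722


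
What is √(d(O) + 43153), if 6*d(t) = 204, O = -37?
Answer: √43187 ≈ 207.81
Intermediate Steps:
d(t) = 34 (d(t) = (⅙)*204 = 34)
√(d(O) + 43153) = √(34 + 43153) = √43187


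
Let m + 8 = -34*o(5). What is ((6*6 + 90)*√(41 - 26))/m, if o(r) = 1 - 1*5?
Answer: 63*√15/64 ≈ 3.8125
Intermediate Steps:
o(r) = -4 (o(r) = 1 - 5 = -4)
m = 128 (m = -8 - 34*(-4) = -8 + 136 = 128)
((6*6 + 90)*√(41 - 26))/m = ((6*6 + 90)*√(41 - 26))/128 = ((36 + 90)*√15)*(1/128) = (126*√15)*(1/128) = 63*√15/64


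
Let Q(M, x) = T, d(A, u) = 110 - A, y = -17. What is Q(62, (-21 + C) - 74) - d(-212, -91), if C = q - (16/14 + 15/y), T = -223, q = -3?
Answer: -545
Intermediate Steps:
C = -388/119 (C = -3 - (16/14 + 15/(-17)) = -3 - (16*(1/14) + 15*(-1/17)) = -3 - (8/7 - 15/17) = -3 - 1*31/119 = -3 - 31/119 = -388/119 ≈ -3.2605)
Q(M, x) = -223
Q(62, (-21 + C) - 74) - d(-212, -91) = -223 - (110 - 1*(-212)) = -223 - (110 + 212) = -223 - 1*322 = -223 - 322 = -545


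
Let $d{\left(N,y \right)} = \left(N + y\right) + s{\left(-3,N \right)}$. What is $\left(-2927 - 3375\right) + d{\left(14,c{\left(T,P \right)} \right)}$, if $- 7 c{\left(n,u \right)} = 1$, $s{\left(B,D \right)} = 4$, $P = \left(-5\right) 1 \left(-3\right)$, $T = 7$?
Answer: $- \frac{43989}{7} \approx -6284.1$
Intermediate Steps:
$P = 15$ ($P = \left(-5\right) \left(-3\right) = 15$)
$c{\left(n,u \right)} = - \frac{1}{7}$ ($c{\left(n,u \right)} = \left(- \frac{1}{7}\right) 1 = - \frac{1}{7}$)
$d{\left(N,y \right)} = 4 + N + y$ ($d{\left(N,y \right)} = \left(N + y\right) + 4 = 4 + N + y$)
$\left(-2927 - 3375\right) + d{\left(14,c{\left(T,P \right)} \right)} = \left(-2927 - 3375\right) + \left(4 + 14 - \frac{1}{7}\right) = -6302 + \frac{125}{7} = - \frac{43989}{7}$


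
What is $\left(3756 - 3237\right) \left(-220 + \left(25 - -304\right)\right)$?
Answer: $56571$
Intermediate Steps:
$\left(3756 - 3237\right) \left(-220 + \left(25 - -304\right)\right) = 519 \left(-220 + \left(25 + 304\right)\right) = 519 \left(-220 + 329\right) = 519 \cdot 109 = 56571$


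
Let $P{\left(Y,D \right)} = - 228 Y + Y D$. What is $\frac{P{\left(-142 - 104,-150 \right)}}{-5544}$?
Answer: $- \frac{369}{22} \approx -16.773$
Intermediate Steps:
$P{\left(Y,D \right)} = - 228 Y + D Y$
$\frac{P{\left(-142 - 104,-150 \right)}}{-5544} = \frac{\left(-142 - 104\right) \left(-228 - 150\right)}{-5544} = \left(-142 - 104\right) \left(-378\right) \left(- \frac{1}{5544}\right) = \left(-246\right) \left(-378\right) \left(- \frac{1}{5544}\right) = 92988 \left(- \frac{1}{5544}\right) = - \frac{369}{22}$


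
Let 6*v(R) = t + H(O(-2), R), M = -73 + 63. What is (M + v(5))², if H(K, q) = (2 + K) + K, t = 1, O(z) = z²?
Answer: 2401/36 ≈ 66.694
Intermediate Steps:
M = -10
H(K, q) = 2 + 2*K
v(R) = 11/6 (v(R) = (1 + (2 + 2*(-2)²))/6 = (1 + (2 + 2*4))/6 = (1 + (2 + 8))/6 = (1 + 10)/6 = (⅙)*11 = 11/6)
(M + v(5))² = (-10 + 11/6)² = (-49/6)² = 2401/36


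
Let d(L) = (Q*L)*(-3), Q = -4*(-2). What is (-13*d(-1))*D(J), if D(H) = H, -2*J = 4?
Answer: 624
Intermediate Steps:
J = -2 (J = -½*4 = -2)
Q = 8
d(L) = -24*L (d(L) = (8*L)*(-3) = -24*L)
(-13*d(-1))*D(J) = -(-312)*(-1)*(-2) = -13*24*(-2) = -312*(-2) = 624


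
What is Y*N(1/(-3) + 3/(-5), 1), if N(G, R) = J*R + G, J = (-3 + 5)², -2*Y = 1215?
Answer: -1863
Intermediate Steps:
Y = -1215/2 (Y = -½*1215 = -1215/2 ≈ -607.50)
J = 4 (J = 2² = 4)
N(G, R) = G + 4*R (N(G, R) = 4*R + G = G + 4*R)
Y*N(1/(-3) + 3/(-5), 1) = -1215*((1/(-3) + 3/(-5)) + 4*1)/2 = -1215*((1*(-⅓) + 3*(-⅕)) + 4)/2 = -1215*((-⅓ - ⅗) + 4)/2 = -1215*(-14/15 + 4)/2 = -1215/2*46/15 = -1863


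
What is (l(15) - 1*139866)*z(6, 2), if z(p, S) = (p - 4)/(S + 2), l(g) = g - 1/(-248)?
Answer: -34683047/496 ≈ -69926.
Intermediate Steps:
l(g) = 1/248 + g (l(g) = g - 1*(-1/248) = g + 1/248 = 1/248 + g)
z(p, S) = (-4 + p)/(2 + S)
(l(15) - 1*139866)*z(6, 2) = ((1/248 + 15) - 1*139866)*((-4 + 6)/(2 + 2)) = (3721/248 - 139866)*(2/4) = -34683047*2/992 = -34683047/248*½ = -34683047/496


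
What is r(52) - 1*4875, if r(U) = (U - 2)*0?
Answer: -4875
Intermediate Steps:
r(U) = 0 (r(U) = (-2 + U)*0 = 0)
r(52) - 1*4875 = 0 - 1*4875 = 0 - 4875 = -4875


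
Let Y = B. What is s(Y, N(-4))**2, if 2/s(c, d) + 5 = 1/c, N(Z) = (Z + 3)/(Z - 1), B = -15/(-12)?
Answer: 100/441 ≈ 0.22676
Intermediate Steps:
B = 5/4 (B = -15*(-1/12) = 5/4 ≈ 1.2500)
Y = 5/4 ≈ 1.2500
N(Z) = (3 + Z)/(-1 + Z)
s(c, d) = 2/(-5 + 1/c)
s(Y, N(-4))**2 = (-2*5/4/(-1 + 5*(5/4)))**2 = (-2*5/4/(-1 + 25/4))**2 = (-2*5/4/21/4)**2 = (-2*5/4*4/21)**2 = (-10/21)**2 = 100/441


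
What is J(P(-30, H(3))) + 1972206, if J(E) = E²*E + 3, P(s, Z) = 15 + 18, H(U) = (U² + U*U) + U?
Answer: 2008146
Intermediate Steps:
H(U) = U + 2*U² (H(U) = (U² + U²) + U = 2*U² + U = U + 2*U²)
P(s, Z) = 33
J(E) = 3 + E³ (J(E) = E³ + 3 = 3 + E³)
J(P(-30, H(3))) + 1972206 = (3 + 33³) + 1972206 = (3 + 35937) + 1972206 = 35940 + 1972206 = 2008146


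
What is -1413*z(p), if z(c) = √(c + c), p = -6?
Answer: -2826*I*√3 ≈ -4894.8*I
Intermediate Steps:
z(c) = √2*√c (z(c) = √(2*c) = √2*√c)
-1413*z(p) = -1413*√2*√(-6) = -1413*√2*I*√6 = -2826*I*√3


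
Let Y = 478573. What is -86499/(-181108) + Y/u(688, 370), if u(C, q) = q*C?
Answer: 27173146081/11525713120 ≈ 2.3576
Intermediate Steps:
u(C, q) = C*q
-86499/(-181108) + Y/u(688, 370) = -86499/(-181108) + 478573/((688*370)) = -86499*(-1/181108) + 478573/254560 = 86499/181108 + 478573*(1/254560) = 86499/181108 + 478573/254560 = 27173146081/11525713120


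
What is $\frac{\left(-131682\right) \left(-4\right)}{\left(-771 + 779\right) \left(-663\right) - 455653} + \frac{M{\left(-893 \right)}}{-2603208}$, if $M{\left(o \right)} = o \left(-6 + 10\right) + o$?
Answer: $- \frac{1369124370419}{1199966950056} \approx -1.141$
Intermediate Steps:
$M{\left(o \right)} = 5 o$ ($M{\left(o \right)} = o 4 + o = 4 o + o = 5 o$)
$\frac{\left(-131682\right) \left(-4\right)}{\left(-771 + 779\right) \left(-663\right) - 455653} + \frac{M{\left(-893 \right)}}{-2603208} = \frac{\left(-131682\right) \left(-4\right)}{\left(-771 + 779\right) \left(-663\right) - 455653} + \frac{5 \left(-893\right)}{-2603208} = \frac{526728}{8 \left(-663\right) - 455653} - - \frac{4465}{2603208} = \frac{526728}{-5304 - 455653} + \frac{4465}{2603208} = \frac{526728}{-460957} + \frac{4465}{2603208} = 526728 \left(- \frac{1}{460957}\right) + \frac{4465}{2603208} = - \frac{526728}{460957} + \frac{4465}{2603208} = - \frac{1369124370419}{1199966950056}$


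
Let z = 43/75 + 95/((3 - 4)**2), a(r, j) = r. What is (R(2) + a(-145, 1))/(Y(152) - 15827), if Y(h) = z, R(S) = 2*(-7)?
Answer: 11925/1179857 ≈ 0.010107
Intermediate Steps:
R(S) = -14
z = 7168/75 (z = 43*(1/75) + 95/((-1)**2) = 43/75 + 95/1 = 43/75 + 95*1 = 43/75 + 95 = 7168/75 ≈ 95.573)
Y(h) = 7168/75
(R(2) + a(-145, 1))/(Y(152) - 15827) = (-14 - 145)/(7168/75 - 15827) = -159/(-1179857/75) = -159*(-75/1179857) = 11925/1179857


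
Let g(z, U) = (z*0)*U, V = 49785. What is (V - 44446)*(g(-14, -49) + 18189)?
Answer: 97111071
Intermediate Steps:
g(z, U) = 0 (g(z, U) = 0*U = 0)
(V - 44446)*(g(-14, -49) + 18189) = (49785 - 44446)*(0 + 18189) = 5339*18189 = 97111071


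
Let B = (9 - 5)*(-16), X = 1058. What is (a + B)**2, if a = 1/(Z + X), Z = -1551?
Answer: 995591809/243049 ≈ 4096.3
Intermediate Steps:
a = -1/493 (a = 1/(-1551 + 1058) = 1/(-493) = -1/493 ≈ -0.0020284)
B = -64 (B = 4*(-16) = -64)
(a + B)**2 = (-1/493 - 64)**2 = (-31553/493)**2 = 995591809/243049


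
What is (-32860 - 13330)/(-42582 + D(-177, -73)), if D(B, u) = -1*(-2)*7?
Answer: 23095/21284 ≈ 1.0851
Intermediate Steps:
D(B, u) = 14 (D(B, u) = 2*7 = 14)
(-32860 - 13330)/(-42582 + D(-177, -73)) = (-32860 - 13330)/(-42582 + 14) = -46190/(-42568) = -46190*(-1/42568) = 23095/21284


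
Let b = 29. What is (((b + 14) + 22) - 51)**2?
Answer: 196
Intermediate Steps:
(((b + 14) + 22) - 51)**2 = (((29 + 14) + 22) - 51)**2 = ((43 + 22) - 51)**2 = (65 - 51)**2 = 14**2 = 196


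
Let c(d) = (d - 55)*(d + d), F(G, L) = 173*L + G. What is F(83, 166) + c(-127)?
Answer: 75029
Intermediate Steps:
F(G, L) = G + 173*L
c(d) = 2*d*(-55 + d) (c(d) = (-55 + d)*(2*d) = 2*d*(-55 + d))
F(83, 166) + c(-127) = (83 + 173*166) + 2*(-127)*(-55 - 127) = (83 + 28718) + 2*(-127)*(-182) = 28801 + 46228 = 75029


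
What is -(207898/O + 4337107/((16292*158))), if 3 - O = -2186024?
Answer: -10016190730017/5627130797672 ≈ -1.7800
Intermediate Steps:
O = 2186027 (O = 3 - 1*(-2186024) = 3 + 2186024 = 2186027)
-(207898/O + 4337107/((16292*158))) = -(207898/2186027 + 4337107/((16292*158))) = -(207898*(1/2186027) + 4337107/2574136) = -(207898/2186027 + 4337107*(1/2574136)) = -(207898/2186027 + 4337107/2574136) = -1*10016190730017/5627130797672 = -10016190730017/5627130797672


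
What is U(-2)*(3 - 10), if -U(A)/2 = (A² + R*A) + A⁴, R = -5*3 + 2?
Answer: 644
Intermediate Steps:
R = -13 (R = -15 + 2 = -13)
U(A) = -2*A² - 2*A⁴ + 26*A (U(A) = -2*((A² - 13*A) + A⁴) = -2*(A² + A⁴ - 13*A) = -2*A² - 2*A⁴ + 26*A)
U(-2)*(3 - 10) = (2*(-2)*(13 - 1*(-2) - 1*(-2)³))*(3 - 10) = (2*(-2)*(13 + 2 - 1*(-8)))*(-7) = (2*(-2)*(13 + 2 + 8))*(-7) = (2*(-2)*23)*(-7) = -92*(-7) = 644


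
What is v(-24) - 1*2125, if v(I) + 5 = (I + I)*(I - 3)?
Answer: -834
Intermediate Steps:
v(I) = -5 + 2*I*(-3 + I) (v(I) = -5 + (I + I)*(I - 3) = -5 + (2*I)*(-3 + I) = -5 + 2*I*(-3 + I))
v(-24) - 1*2125 = (-5 - 6*(-24) + 2*(-24)²) - 1*2125 = (-5 + 144 + 2*576) - 2125 = (-5 + 144 + 1152) - 2125 = 1291 - 2125 = -834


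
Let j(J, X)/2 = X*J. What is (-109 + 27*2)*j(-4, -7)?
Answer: -3080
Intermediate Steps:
j(J, X) = 2*J*X (j(J, X) = 2*(X*J) = 2*(J*X) = 2*J*X)
(-109 + 27*2)*j(-4, -7) = (-109 + 27*2)*(2*(-4)*(-7)) = (-109 + 54)*56 = -55*56 = -3080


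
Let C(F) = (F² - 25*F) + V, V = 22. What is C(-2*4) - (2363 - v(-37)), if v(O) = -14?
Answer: -2091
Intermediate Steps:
C(F) = 22 + F² - 25*F (C(F) = (F² - 25*F) + 22 = 22 + F² - 25*F)
C(-2*4) - (2363 - v(-37)) = (22 + (-2*4)² - (-50)*4) - (2363 - 1*(-14)) = (22 + (-8)² - 25*(-8)) - (2363 + 14) = (22 + 64 + 200) - 1*2377 = 286 - 2377 = -2091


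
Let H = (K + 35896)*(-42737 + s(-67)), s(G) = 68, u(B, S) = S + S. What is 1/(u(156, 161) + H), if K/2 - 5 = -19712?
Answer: 1/150109864 ≈ 6.6618e-9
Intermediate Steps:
K = -39414 (K = 10 + 2*(-19712) = 10 - 39424 = -39414)
u(B, S) = 2*S
H = 150109542 (H = (-39414 + 35896)*(-42737 + 68) = -3518*(-42669) = 150109542)
1/(u(156, 161) + H) = 1/(2*161 + 150109542) = 1/(322 + 150109542) = 1/150109864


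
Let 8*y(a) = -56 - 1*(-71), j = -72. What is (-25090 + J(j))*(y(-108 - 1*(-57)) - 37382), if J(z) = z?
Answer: 3762234821/4 ≈ 9.4056e+8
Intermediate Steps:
y(a) = 15/8 (y(a) = (-56 - 1*(-71))/8 = (-56 + 71)/8 = (⅛)*15 = 15/8)
(-25090 + J(j))*(y(-108 - 1*(-57)) - 37382) = (-25090 - 72)*(15/8 - 37382) = -25162*(-299041/8) = 3762234821/4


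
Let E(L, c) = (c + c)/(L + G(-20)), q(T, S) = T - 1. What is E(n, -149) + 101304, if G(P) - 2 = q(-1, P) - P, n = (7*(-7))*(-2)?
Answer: 5976787/59 ≈ 1.0130e+5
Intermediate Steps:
n = 98 (n = -49*(-2) = 98)
q(T, S) = -1 + T
G(P) = -P (G(P) = 2 + ((-1 - 1) - P) = 2 + (-2 - P) = -P)
E(L, c) = 2*c/(20 + L) (E(L, c) = (c + c)/(L - 1*(-20)) = (2*c)/(L + 20) = (2*c)/(20 + L) = 2*c/(20 + L))
E(n, -149) + 101304 = 2*(-149)/(20 + 98) + 101304 = 2*(-149)/118 + 101304 = 2*(-149)*(1/118) + 101304 = -149/59 + 101304 = 5976787/59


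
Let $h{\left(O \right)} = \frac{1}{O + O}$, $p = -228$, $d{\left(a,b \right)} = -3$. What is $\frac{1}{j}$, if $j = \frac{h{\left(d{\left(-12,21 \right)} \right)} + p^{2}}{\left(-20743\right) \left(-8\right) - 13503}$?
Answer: $\frac{914646}{311903} \approx 2.9325$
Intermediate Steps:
$h{\left(O \right)} = \frac{1}{2 O}$
$j = \frac{311903}{914646}$ ($j = \frac{\frac{1}{2 \left(-3\right)} + \left(-228\right)^{2}}{\left(-20743\right) \left(-8\right) - 13503} = \frac{\frac{1}{2} \left(- \frac{1}{3}\right) + 51984}{165944 - 13503} = \frac{- \frac{1}{6} + 51984}{152441} = \frac{311903}{6} \cdot \frac{1}{152441} = \frac{311903}{914646} \approx 0.34101$)
$\frac{1}{j} = \frac{1}{\frac{311903}{914646}} = \frac{914646}{311903}$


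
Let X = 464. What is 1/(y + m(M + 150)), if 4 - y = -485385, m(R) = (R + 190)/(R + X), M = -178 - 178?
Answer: 129/62615173 ≈ 2.0602e-6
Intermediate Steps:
M = -356
m(R) = (190 + R)/(464 + R) (m(R) = (R + 190)/(R + 464) = (190 + R)/(464 + R))
y = 485389 (y = 4 - 1*(-485385) = 4 + 485385 = 485389)
1/(y + m(M + 150)) = 1/(485389 + (190 + (-356 + 150))/(464 + (-356 + 150))) = 1/(485389 + (190 - 206)/(464 - 206)) = 1/(485389 - 16/258) = 1/(485389 + (1/258)*(-16)) = 1/(485389 - 8/129) = 1/(62615173/129) = 129/62615173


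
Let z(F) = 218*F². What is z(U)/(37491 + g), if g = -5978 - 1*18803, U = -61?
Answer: 405589/6355 ≈ 63.822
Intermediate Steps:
g = -24781 (g = -5978 - 18803 = -24781)
z(U)/(37491 + g) = (218*(-61)²)/(37491 - 24781) = (218*3721)/12710 = 811178*(1/12710) = 405589/6355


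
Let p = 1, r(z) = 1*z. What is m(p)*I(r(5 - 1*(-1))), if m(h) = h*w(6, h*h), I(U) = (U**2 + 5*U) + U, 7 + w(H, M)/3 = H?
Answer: -216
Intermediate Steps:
w(H, M) = -21 + 3*H
r(z) = z
I(U) = U**2 + 6*U
m(h) = -3*h (m(h) = h*(-21 + 3*6) = h*(-21 + 18) = h*(-3) = -3*h)
m(p)*I(r(5 - 1*(-1))) = (-3*1)*((5 - 1*(-1))*(6 + (5 - 1*(-1)))) = -3*(5 + 1)*(6 + (5 + 1)) = -18*(6 + 6) = -18*12 = -3*72 = -216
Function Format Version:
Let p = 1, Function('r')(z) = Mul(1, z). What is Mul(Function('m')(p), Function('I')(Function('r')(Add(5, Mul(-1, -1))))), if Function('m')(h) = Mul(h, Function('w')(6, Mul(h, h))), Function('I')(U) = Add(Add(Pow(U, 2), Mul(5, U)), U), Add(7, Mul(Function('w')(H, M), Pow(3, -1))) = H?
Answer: -216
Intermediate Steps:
Function('w')(H, M) = Add(-21, Mul(3, H))
Function('r')(z) = z
Function('I')(U) = Add(Pow(U, 2), Mul(6, U))
Function('m')(h) = Mul(-3, h) (Function('m')(h) = Mul(h, Add(-21, Mul(3, 6))) = Mul(h, Add(-21, 18)) = Mul(h, -3) = Mul(-3, h))
Mul(Function('m')(p), Function('I')(Function('r')(Add(5, Mul(-1, -1))))) = Mul(Mul(-3, 1), Mul(Add(5, Mul(-1, -1)), Add(6, Add(5, Mul(-1, -1))))) = Mul(-3, Mul(Add(5, 1), Add(6, Add(5, 1)))) = Mul(-3, Mul(6, Add(6, 6))) = Mul(-3, Mul(6, 12)) = Mul(-3, 72) = -216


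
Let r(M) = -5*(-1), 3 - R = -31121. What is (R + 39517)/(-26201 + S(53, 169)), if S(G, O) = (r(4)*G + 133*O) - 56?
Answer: -70641/3515 ≈ -20.097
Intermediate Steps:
R = 31124 (R = 3 - 1*(-31121) = 3 + 31121 = 31124)
r(M) = 5
S(G, O) = -56 + 5*G + 133*O (S(G, O) = (5*G + 133*O) - 56 = -56 + 5*G + 133*O)
(R + 39517)/(-26201 + S(53, 169)) = (31124 + 39517)/(-26201 + (-56 + 5*53 + 133*169)) = 70641/(-26201 + (-56 + 265 + 22477)) = 70641/(-26201 + 22686) = 70641/(-3515) = 70641*(-1/3515) = -70641/3515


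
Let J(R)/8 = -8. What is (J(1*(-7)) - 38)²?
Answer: 10404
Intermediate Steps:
J(R) = -64 (J(R) = 8*(-8) = -64)
(J(1*(-7)) - 38)² = (-64 - 38)² = (-102)² = 10404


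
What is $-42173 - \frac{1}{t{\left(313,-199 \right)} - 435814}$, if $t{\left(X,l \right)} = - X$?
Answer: $- \frac{18392783970}{436127} \approx -42173.0$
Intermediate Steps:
$-42173 - \frac{1}{t{\left(313,-199 \right)} - 435814} = -42173 - \frac{1}{\left(-1\right) 313 - 435814} = -42173 - \frac{1}{-313 - 435814} = -42173 - \frac{1}{-436127} = -42173 - - \frac{1}{436127} = -42173 + \frac{1}{436127} = - \frac{18392783970}{436127}$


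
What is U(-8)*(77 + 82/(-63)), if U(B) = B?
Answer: -38152/63 ≈ -605.59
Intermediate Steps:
U(-8)*(77 + 82/(-63)) = -8*(77 + 82/(-63)) = -8*(77 + 82*(-1/63)) = -8*(77 - 82/63) = -8*4769/63 = -38152/63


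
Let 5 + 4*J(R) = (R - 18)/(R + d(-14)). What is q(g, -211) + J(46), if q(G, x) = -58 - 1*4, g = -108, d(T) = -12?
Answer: -4287/68 ≈ -63.044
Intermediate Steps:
q(G, x) = -62 (q(G, x) = -58 - 4 = -62)
J(R) = -5/4 + (-18 + R)/(4*(-12 + R)) (J(R) = -5/4 + ((R - 18)/(R - 12))/4 = -5/4 + ((-18 + R)/(-12 + R))/4 = -5/4 + (-18 + R)/(4*(-12 + R)))
q(g, -211) + J(46) = -62 + (21/2 - 1*46)/(-12 + 46) = -62 + (21/2 - 46)/34 = -62 + (1/34)*(-71/2) = -62 - 71/68 = -4287/68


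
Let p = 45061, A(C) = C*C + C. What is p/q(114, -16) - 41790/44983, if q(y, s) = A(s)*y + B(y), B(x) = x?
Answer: 878840503/1235862942 ≈ 0.71111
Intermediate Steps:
A(C) = C + C**2 (A(C) = C**2 + C = C + C**2)
q(y, s) = y + s*y*(1 + s) (q(y, s) = (s*(1 + s))*y + y = s*y*(1 + s) + y = y + s*y*(1 + s))
p/q(114, -16) - 41790/44983 = 45061/((114*(1 - 16*(1 - 16)))) - 41790/44983 = 45061/((114*(1 - 16*(-15)))) - 41790*1/44983 = 45061/((114*(1 + 240))) - 41790/44983 = 45061/((114*241)) - 41790/44983 = 45061/27474 - 41790/44983 = 878840503/1235862942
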